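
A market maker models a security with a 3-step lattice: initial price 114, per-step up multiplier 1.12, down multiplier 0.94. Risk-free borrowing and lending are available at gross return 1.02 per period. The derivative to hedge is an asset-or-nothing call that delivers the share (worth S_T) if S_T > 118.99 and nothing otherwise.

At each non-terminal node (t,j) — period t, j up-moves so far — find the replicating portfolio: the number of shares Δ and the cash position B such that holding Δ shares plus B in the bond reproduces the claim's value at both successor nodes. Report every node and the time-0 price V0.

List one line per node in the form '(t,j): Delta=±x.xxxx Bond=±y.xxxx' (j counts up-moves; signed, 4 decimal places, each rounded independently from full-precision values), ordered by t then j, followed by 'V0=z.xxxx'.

(0,0): Delta=3.3475 Bond=-326.6620
(1,0): Delta=3.0366 Bond=-299.8757
(1,1): Delta=3.6737 Bond=-374.8446
(2,0): Delta=0.0000 Bond=0.0000
(2,1): Delta=6.2222 Bond=-688.2147
(2,2): Delta=1.0000 Bond=0.0000
V0=54.9514

Under the risk-neutral measure, an up-move has probability p* = (R−d)/(u−d) = 0.4444 and values discount at R = 1.02.
Terminal values V(3,·): V(3,0)=0.0000, V(3,1)=0.0000, V(3,2)=134.4215, V(3,3)=160.1618
(2,0): S=100.7304. Δ = (V_up−V_dn)/(S_up−S_dn) = (0.0000−0.0000)/(112.8180−94.6866) = 0.0000. V = [p*·0.0000 + (1−p*)·0.0000]/1.02 = 0.0000. B = V − Δ·S = 0.0000.
(2,1): S=120.0192. Δ = (V_up−V_dn)/(S_up−S_dn) = (134.4215−0.0000)/(134.4215−112.8180) = 6.2222. V = [p*·134.4215 + (1−p*)·0.0000]/1.02 = 58.5715. B = V − Δ·S = -688.2147.
(2,2): S=143.0016. Δ = (V_up−V_dn)/(S_up−S_dn) = (160.1618−134.4215)/(160.1618−134.4215) = 1.0000. V = [p*·160.1618 + (1−p*)·134.4215]/1.02 = 143.0016. B = V − Δ·S = 0.0000.
(1,0): S=107.1600. Δ = (V_up−V_dn)/(S_up−S_dn) = (58.5715−0.0000)/(120.0192−100.7304) = 3.0366. V = [p*·58.5715 + (1−p*)·0.0000]/1.02 = 25.5213. B = V − Δ·S = -299.8757.
(1,1): S=127.6800. Δ = (V_up−V_dn)/(S_up−S_dn) = (143.0016−58.5715)/(143.0016−120.0192) = 3.6737. V = [p*·143.0016 + (1−p*)·58.5715]/1.02 = 94.2117. B = V − Δ·S = -374.8446.
(0,0): S=114.0000. Δ = (V_up−V_dn)/(S_up−S_dn) = (94.2117−25.5213)/(127.6800−107.1600) = 3.3475. V = [p*·94.2117 + (1−p*)·25.5213]/1.02 = 54.9514. B = V − Δ·S = -326.6620.
The time-0 hedge costs 54.9514, which is the no-arbitrage price.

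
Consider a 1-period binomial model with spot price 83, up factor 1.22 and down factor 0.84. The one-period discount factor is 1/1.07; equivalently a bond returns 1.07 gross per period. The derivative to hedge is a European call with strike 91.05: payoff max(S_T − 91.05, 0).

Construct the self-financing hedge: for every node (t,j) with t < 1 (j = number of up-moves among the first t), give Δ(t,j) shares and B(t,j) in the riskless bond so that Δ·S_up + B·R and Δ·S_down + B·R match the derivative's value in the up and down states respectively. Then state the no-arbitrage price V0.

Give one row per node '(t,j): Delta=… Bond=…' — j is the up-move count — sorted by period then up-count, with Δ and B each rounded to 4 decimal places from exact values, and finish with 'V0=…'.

Since d<R<u, set p* = (R−d)/(u−d) = 0.6053; price each node as the discounted p*-expectation of its children.
At expiry t=1: V(1,0)=0.0000, V(1,1)=10.2100
  t=0,j=0: stock 83.0000 → up 101.2600 (V=10.2100), down 69.7200 (V=0.0000). Price 5.7755; hedge Δ=0.3237, bond B=-21.0930.
Self-financing check: at every node Δ·S+B equals the discounted successor values.

(0,0): Delta=0.3237 Bond=-21.0930
V0=5.7755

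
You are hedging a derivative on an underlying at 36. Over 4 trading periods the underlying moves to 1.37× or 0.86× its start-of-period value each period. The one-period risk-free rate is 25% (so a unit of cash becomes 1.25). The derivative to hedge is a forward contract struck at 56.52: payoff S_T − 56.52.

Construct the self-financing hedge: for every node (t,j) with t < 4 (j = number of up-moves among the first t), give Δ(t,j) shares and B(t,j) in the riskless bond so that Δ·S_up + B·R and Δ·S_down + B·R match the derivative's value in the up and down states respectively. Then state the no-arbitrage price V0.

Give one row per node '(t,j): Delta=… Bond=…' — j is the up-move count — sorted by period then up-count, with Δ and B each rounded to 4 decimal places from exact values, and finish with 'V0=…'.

Risk-neutral probability p* = (R−d)/(u−d) = (1.25−0.86)/(1.37−0.86) = 0.7647.
Terminal values V(4,·): V(4,0)=-36.8277, V(4,1)=-25.1497, V(4,2)=-6.5464, V(4,3)=23.0891, V(4,4)=70.2991
(3,0): S=22.8980. Δ = (V_up−V_dn)/(S_up−S_dn) = (-25.1497−-36.8277)/(31.3703−19.6923) = 1.0000. V = [p*·-25.1497 + (1−p*)·-36.8277]/1.25 = -22.3180. B = V − Δ·S = -45.2160.
(3,1): S=36.4771. Δ = (V_up−V_dn)/(S_up−S_dn) = (-6.5464−-25.1497)/(49.9736−31.3703) = 1.0000. V = [p*·-6.5464 + (1−p*)·-25.1497]/1.25 = -8.7389. B = V − Δ·S = -45.2160.
(3,2): S=58.1088. Δ = (V_up−V_dn)/(S_up−S_dn) = (23.0891−-6.5464)/(79.6091−49.9736) = 1.0000. V = [p*·23.0891 + (1−p*)·-6.5464]/1.25 = 12.8928. B = V − Δ·S = -45.2160.
(3,3): S=92.5687. Δ = (V_up−V_dn)/(S_up−S_dn) = (70.2991−23.0891)/(126.8191−79.6091) = 1.0000. V = [p*·70.2991 + (1−p*)·23.0891]/1.25 = 47.3527. B = V − Δ·S = -45.2160.
(2,0): S=26.6256. Δ = (V_up−V_dn)/(S_up−S_dn) = (-8.7389−-22.3180)/(36.4771−22.8980) = 1.0000. V = [p*·-8.7389 + (1−p*)·-22.3180]/1.25 = -9.5472. B = V − Δ·S = -36.1728.
(2,1): S=42.4152. Δ = (V_up−V_dn)/(S_up−S_dn) = (12.8928−-8.7389)/(58.1088−36.4771) = 1.0000. V = [p*·12.8928 + (1−p*)·-8.7389]/1.25 = 6.2424. B = V − Δ·S = -36.1728.
(2,2): S=67.5684. Δ = (V_up−V_dn)/(S_up−S_dn) = (47.3527−12.8928)/(92.5687−58.1088) = 1.0000. V = [p*·47.3527 + (1−p*)·12.8928]/1.25 = 31.3956. B = V − Δ·S = -36.1728.
(1,0): S=30.9600. Δ = (V_up−V_dn)/(S_up−S_dn) = (6.2424−-9.5472)/(42.4152−26.6256) = 1.0000. V = [p*·6.2424 + (1−p*)·-9.5472]/1.25 = 2.0218. B = V − Δ·S = -28.9382.
(1,1): S=49.3200. Δ = (V_up−V_dn)/(S_up−S_dn) = (31.3956−6.2424)/(67.5684−42.4152) = 1.0000. V = [p*·31.3956 + (1−p*)·6.2424]/1.25 = 20.3818. B = V − Δ·S = -28.9382.
(0,0): S=36.0000. Δ = (V_up−V_dn)/(S_up−S_dn) = (20.3818−2.0218)/(49.3200−30.9600) = 1.0000. V = [p*·20.3818 + (1−p*)·2.0218]/1.25 = 12.8494. B = V − Δ·S = -23.1506.
Self-financing check: at every node Δ·S+B equals the discounted successor values.

(0,0): Delta=1.0000 Bond=-23.1506
(1,0): Delta=1.0000 Bond=-28.9382
(1,1): Delta=1.0000 Bond=-28.9382
(2,0): Delta=1.0000 Bond=-36.1728
(2,1): Delta=1.0000 Bond=-36.1728
(2,2): Delta=1.0000 Bond=-36.1728
(3,0): Delta=1.0000 Bond=-45.2160
(3,1): Delta=1.0000 Bond=-45.2160
(3,2): Delta=1.0000 Bond=-45.2160
(3,3): Delta=1.0000 Bond=-45.2160
V0=12.8494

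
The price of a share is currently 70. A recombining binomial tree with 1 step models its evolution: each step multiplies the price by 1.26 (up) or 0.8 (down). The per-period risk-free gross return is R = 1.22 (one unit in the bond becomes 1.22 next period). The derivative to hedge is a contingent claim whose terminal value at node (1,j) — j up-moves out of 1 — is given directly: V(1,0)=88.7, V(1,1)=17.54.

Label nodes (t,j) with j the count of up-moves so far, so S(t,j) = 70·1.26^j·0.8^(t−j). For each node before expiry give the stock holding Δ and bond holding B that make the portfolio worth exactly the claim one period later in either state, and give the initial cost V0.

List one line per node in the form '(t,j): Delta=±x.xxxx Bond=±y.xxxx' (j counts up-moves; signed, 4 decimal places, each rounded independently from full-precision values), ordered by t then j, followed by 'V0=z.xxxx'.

Under the risk-neutral measure, an up-move has probability p* = (R−d)/(u−d) = 0.9130 and values discount at R = 1.22.
Terminal payoffs: V(1,0)=88.7000, V(1,1)=17.5400
  t=0,j=0: stock 70.0000 → up 88.2000 (V=17.5400), down 56.0000 (V=88.7000). Price 19.4490; hedge Δ=-2.2099, bond B=174.1447.
Check: Δ(0,0)·S0 + B(0,0) = 19.4490 = V0.

(0,0): Delta=-2.2099 Bond=174.1447
V0=19.4490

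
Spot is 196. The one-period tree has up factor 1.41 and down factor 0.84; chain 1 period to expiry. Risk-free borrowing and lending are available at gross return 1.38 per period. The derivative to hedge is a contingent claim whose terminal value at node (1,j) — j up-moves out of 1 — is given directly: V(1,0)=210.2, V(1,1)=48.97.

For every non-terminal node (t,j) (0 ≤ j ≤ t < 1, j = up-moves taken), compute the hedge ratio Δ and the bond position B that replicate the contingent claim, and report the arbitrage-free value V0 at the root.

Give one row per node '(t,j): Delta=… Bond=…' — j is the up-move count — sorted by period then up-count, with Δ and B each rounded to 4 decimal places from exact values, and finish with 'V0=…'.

(0,0): Delta=-1.4432 Bond=324.4943
V0=41.6346

The replicating-portfolio and risk-neutral prices coincide; use p* = (1.38−0.84)/(1.41−0.84) = 0.9474 for the latter.
At expiry t=1: V(1,0)=210.2000, V(1,1)=48.9700
(0,0): S=196.0000. Δ = (V_up−V_dn)/(S_up−S_dn) = (48.9700−210.2000)/(276.3600−164.6400) = -1.4432. V = [p*·48.9700 + (1−p*)·210.2000]/1.38 = 41.6346. B = V − Δ·S = 324.4943.
Self-financing check: at every node Δ·S+B equals the discounted successor values.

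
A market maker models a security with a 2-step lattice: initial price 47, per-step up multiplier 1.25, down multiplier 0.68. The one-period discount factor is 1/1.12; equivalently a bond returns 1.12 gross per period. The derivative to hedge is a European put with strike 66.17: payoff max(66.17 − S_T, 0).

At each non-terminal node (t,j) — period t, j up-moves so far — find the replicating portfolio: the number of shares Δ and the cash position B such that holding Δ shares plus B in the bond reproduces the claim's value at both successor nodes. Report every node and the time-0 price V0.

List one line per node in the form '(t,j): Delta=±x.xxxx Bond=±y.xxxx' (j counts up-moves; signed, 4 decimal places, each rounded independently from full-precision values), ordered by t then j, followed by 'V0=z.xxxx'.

(0,0): Delta=-0.8130 Bond=47.4150
(1,0): Delta=-1.0000 Bond=59.0804
(1,1): Delta=-0.7830 Bond=51.3393
V0=9.2026

Since d<R<u, set p* = (R−d)/(u−d) = 0.7719; price each node as the discounted p*-expectation of its children.
Payoff layer (t=2): V(2,0)=44.4372, V(2,1)=26.2200, V(2,2)=0.0000
Node (1,0) S=31.9600: V=(p*·26.2200+(1−p*)·44.4372)/1.12=27.1204; Δ=(26.2200−44.4372)/(39.9500−21.7328)=-1.0000; B=V−Δ·S=59.0804
Node (1,1) S=58.7500: V=(p*·0.0000+(1−p*)·26.2200)/1.12=5.3393; Δ=(0.0000−26.2200)/(73.4375−39.9500)=-0.7830; B=V−Δ·S=51.3393
Node (0,0) S=47.0000: V=(p*·5.3393+(1−p*)·27.1204)/1.12=9.2026; Δ=(5.3393−27.1204)/(58.7500−31.9600)=-0.8130; B=V−Δ·S=47.4150
Each (Δ,B) replicates both successor values, so the strategy is self-financing and V0 is arbitrage-free.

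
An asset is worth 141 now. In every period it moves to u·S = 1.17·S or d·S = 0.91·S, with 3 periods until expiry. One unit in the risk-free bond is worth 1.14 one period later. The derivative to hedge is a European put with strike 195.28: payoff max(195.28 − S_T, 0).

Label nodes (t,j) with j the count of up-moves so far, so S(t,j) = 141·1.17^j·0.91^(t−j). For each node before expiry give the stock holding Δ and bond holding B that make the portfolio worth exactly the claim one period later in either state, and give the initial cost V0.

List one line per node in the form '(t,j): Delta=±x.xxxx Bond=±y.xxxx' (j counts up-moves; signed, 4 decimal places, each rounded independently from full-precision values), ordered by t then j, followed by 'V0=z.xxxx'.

(0,0): Delta=-0.4983 Bond=75.3359
(1,0): Delta=-1.0000 Bond=150.2616
(1,1): Delta=-0.4474 Bond=77.4857
(2,0): Delta=-1.0000 Bond=171.2982
(2,1): Delta=-1.0000 Bond=171.2982
(2,2): Delta=-0.3913 Bond=77.5123
V0=5.0817

Risk-neutral probability p* = (R−d)/(u−d) = (1.14−0.91)/(1.17−0.91) = 0.8846.
At expiry t=3: V(3,0)=89.0265, V(3,1)=58.6683, V(3,2)=19.6364, V(3,3)=0.0000
(2,0): S=116.7621. Δ = (V_up−V_dn)/(S_up−S_dn) = (58.6683−89.0265)/(136.6117−106.2535) = -1.0000. V = [p*·58.6683 + (1−p*)·89.0265]/1.14 = 54.5361. B = V − Δ·S = 171.2982.
(2,1): S=150.1227. Δ = (V_up−V_dn)/(S_up−S_dn) = (19.6364−58.6683)/(175.6436−136.6117) = -1.0000. V = [p*·19.6364 + (1−p*)·58.6683]/1.14 = 21.1755. B = V − Δ·S = 171.2982.
(2,2): S=193.0149. Δ = (V_up−V_dn)/(S_up−S_dn) = (0.0000−19.6364)/(225.8274−175.6436) = -0.3913. V = [p*·0.0000 + (1−p*)·19.6364]/1.14 = 1.9875. B = V − Δ·S = 77.5123.
(1,0): S=128.3100. Δ = (V_up−V_dn)/(S_up−S_dn) = (21.1755−54.5361)/(150.1227−116.7621) = -1.0000. V = [p*·21.1755 + (1−p*)·54.5361]/1.14 = 21.9516. B = V − Δ·S = 150.2616.
(1,1): S=164.9700. Δ = (V_up−V_dn)/(S_up−S_dn) = (1.9875−21.1755)/(193.0149−150.1227) = -0.4474. V = [p*·1.9875 + (1−p*)·21.1755]/1.14 = 3.6855. B = V − Δ·S = 77.4857.
(0,0): S=141.0000. Δ = (V_up−V_dn)/(S_up−S_dn) = (3.6855−21.9516)/(164.9700−128.3100) = -0.4983. V = [p*·3.6855 + (1−p*)·21.9516]/1.14 = 5.0817. B = V − Δ·S = 75.3359.
The time-0 hedge costs 5.0817, which is the no-arbitrage price.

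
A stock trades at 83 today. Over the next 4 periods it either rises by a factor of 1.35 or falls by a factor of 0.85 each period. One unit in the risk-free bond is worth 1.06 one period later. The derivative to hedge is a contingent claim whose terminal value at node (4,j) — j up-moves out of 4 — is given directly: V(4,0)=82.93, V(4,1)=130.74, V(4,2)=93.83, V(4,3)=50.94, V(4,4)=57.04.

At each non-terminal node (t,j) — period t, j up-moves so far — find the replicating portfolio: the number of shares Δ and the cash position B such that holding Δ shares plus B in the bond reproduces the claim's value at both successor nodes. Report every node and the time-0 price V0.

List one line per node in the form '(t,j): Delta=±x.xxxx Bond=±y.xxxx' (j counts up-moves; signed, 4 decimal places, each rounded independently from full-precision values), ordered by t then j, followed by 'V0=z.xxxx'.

(0,0): Delta=-0.3850 Bond=108.1365
(1,0): Delta=-0.2388 Bond=104.3113
(1,1): Delta=-0.5121 Bond=128.8671
(2,0): Delta=0.3847 Bond=73.1784
(2,1): Delta=-0.7810 Bond=162.2059
(2,2): Delta=-0.2783 Bond=101.2374
(3,0): Delta=1.8759 Bond=1.5594
(3,1): Delta=-0.9119 Bond=182.5349
(3,2): Delta=-0.6671 Bond=157.3047
(3,3): Delta=0.0597 Bond=38.2736
V0=76.1822

The replicating-portfolio and risk-neutral prices coincide; use p* = (1.06−0.85)/(1.35−0.85) = 0.4200 for the latter.
Terminal payoffs: V(4,0)=82.9300, V(4,1)=130.7400, V(4,2)=93.8300, V(4,3)=50.9400, V(4,4)=57.0400
  t=3,j=0: stock 50.9724 → up 68.8127 (V=130.7400), down 43.3265 (V=82.9300). Price 97.1794; hedge Δ=1.8759, bond B=1.5594.
  t=3,j=1: stock 80.9561 → up 109.2908 (V=93.8300), down 68.8127 (V=130.7400). Price 108.7149; hedge Δ=-0.9119, bond B=182.5349.
  t=3,j=2: stock 128.5774 → up 173.5795 (V=50.9400), down 109.2908 (V=93.8300). Price 71.5247; hedge Δ=-0.6671, bond B=157.3047.
  t=3,j=3: stock 204.2111 → up 275.6850 (V=57.0400), down 173.5795 (V=50.9400). Price 50.4736; hedge Δ=0.0597, bond B=38.2736.
  t=2,j=0: stock 59.9675 → up 80.9561 (V=108.7149), down 50.9724 (V=97.1794). Price 96.2494; hedge Δ=0.3847, bond B=73.1784.
  t=2,j=1: stock 95.2425 → up 128.5774 (V=71.5247), down 80.9561 (V=108.7149). Price 87.8255; hedge Δ=-0.7810, bond B=162.2059.
  t=2,j=2: stock 151.2675 → up 204.2111 (V=50.4736), down 128.5774 (V=71.5247). Price 59.1351; hedge Δ=-0.2783, bond B=101.2374.
  t=1,j=0: stock 70.5500 → up 95.2425 (V=87.8255), down 59.9675 (V=96.2494). Price 87.4635; hedge Δ=-0.2388, bond B=104.3113.
  t=1,j=1: stock 112.0500 → up 151.2675 (V=59.1351), down 95.2425 (V=87.8255). Price 71.4864; hedge Δ=-0.5121, bond B=128.8671.
  t=0,j=0: stock 83.0000 → up 112.0500 (V=71.4864), down 70.5500 (V=87.4635). Price 76.1822; hedge Δ=-0.3850, bond B=108.1365.
Each (Δ,B) replicates both successor values, so the strategy is self-financing and V0 is arbitrage-free.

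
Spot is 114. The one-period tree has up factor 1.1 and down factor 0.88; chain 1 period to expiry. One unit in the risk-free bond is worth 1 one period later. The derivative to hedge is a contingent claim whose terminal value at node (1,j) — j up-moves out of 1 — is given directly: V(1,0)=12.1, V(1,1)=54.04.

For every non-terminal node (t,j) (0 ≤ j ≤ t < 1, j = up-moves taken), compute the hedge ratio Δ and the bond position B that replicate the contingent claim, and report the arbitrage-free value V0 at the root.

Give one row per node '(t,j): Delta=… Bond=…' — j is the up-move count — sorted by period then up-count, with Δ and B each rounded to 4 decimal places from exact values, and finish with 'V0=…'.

(0,0): Delta=1.6722 Bond=-155.6600
V0=34.9764

No-arbitrage ⇒ martingale measure with p* = (R−d)/(u−d) = 0.5455.
Terminal payoffs: V(1,0)=12.1000, V(1,1)=54.0400
(0,0): S=114.0000. Δ = (V_up−V_dn)/(S_up−S_dn) = (54.0400−12.1000)/(125.4000−100.3200) = 1.6722. V = [p*·54.0400 + (1−p*)·12.1000]/1 = 34.9764. B = V − Δ·S = -155.6600.
Self-financing check: at every node Δ·S+B equals the discounted successor values.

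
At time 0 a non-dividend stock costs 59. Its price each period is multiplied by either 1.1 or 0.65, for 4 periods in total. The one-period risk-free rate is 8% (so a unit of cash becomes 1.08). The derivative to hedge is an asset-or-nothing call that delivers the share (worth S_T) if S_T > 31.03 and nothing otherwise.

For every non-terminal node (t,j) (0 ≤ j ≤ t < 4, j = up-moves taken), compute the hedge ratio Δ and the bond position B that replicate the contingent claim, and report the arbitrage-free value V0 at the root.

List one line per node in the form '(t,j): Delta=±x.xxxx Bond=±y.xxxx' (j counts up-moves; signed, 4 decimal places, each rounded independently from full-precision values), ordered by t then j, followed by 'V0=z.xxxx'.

(0,0): Delta=1.1077 Bond=-6.5978
(1,0): Delta=2.3154 Bond=-53.4423
(1,1): Delta=1.0745 Bond=-4.9714
(2,0): Delta=0.0000 Bond=0.0000
(2,1): Delta=2.3791 Bond=-60.4022
(2,2): Delta=1.0386 Bond=-2.8094
(3,0): Delta=0.0000 Bond=0.0000
(3,1): Delta=0.0000 Bond=0.0000
(3,2): Delta=2.4444 Bond=-68.2685
(3,3): Delta=1.0000 Bond=0.0000
V0=58.7557

Under the risk-neutral measure, an up-move has probability p* = (R−d)/(u−d) = 0.9556 and values discount at R = 1.08.
Terminal values V(4,·): V(4,0)=0.0000, V(4,1)=0.0000, V(4,2)=0.0000, V(4,3)=51.0439, V(4,4)=86.3819
(3,0): S=16.2029. Δ = (V_up−V_dn)/(S_up−S_dn) = (0.0000−0.0000)/(17.8232−10.5319) = 0.0000. V = [p*·0.0000 + (1−p*)·0.0000]/1.08 = 0.0000. B = V − Δ·S = 0.0000.
(3,1): S=27.4203. Δ = (V_up−V_dn)/(S_up−S_dn) = (0.0000−0.0000)/(30.1623−17.8232) = 0.0000. V = [p*·0.0000 + (1−p*)·0.0000]/1.08 = 0.0000. B = V − Δ·S = 0.0000.
(3,2): S=46.4035. Δ = (V_up−V_dn)/(S_up−S_dn) = (51.0439−0.0000)/(51.0439−30.1623) = 2.4444. V = [p*·51.0439 + (1−p*)·0.0000]/1.08 = 45.1623. B = V − Δ·S = -68.2685.
(3,3): S=78.5290. Δ = (V_up−V_dn)/(S_up−S_dn) = (86.3819−51.0439)/(86.3819−51.0439) = 1.0000. V = [p*·86.3819 + (1−p*)·51.0439]/1.08 = 78.5290. B = V − Δ·S = 0.0000.
(2,0): S=24.9275. Δ = (V_up−V_dn)/(S_up−S_dn) = (0.0000−0.0000)/(27.4203−16.2029) = 0.0000. V = [p*·0.0000 + (1−p*)·0.0000]/1.08 = 0.0000. B = V − Δ·S = 0.0000.
(2,1): S=42.1850. Δ = (V_up−V_dn)/(S_up−S_dn) = (45.1623−0.0000)/(46.4035−27.4203) = 2.3791. V = [p*·45.1623 + (1−p*)·0.0000]/1.08 = 39.9584. B = V − Δ·S = -60.4022.
(2,2): S=71.3900. Δ = (V_up−V_dn)/(S_up−S_dn) = (78.5290−45.1623)/(78.5290−46.4035) = 1.0386. V = [p*·78.5290 + (1−p*)·45.1623]/1.08 = 71.3389. B = V − Δ·S = -2.8094.
(1,0): S=38.3500. Δ = (V_up−V_dn)/(S_up−S_dn) = (39.9584−0.0000)/(42.1850−24.9275) = 2.3154. V = [p*·39.9584 + (1−p*)·0.0000]/1.08 = 35.3541. B = V − Δ·S = -53.4423.
(1,1): S=64.9000. Δ = (V_up−V_dn)/(S_up−S_dn) = (71.3389−39.9584)/(71.3900−42.1850) = 1.0745. V = [p*·71.3389 + (1−p*)·39.9584]/1.08 = 64.7632. B = V − Δ·S = -4.9714.
(0,0): S=59.0000. Δ = (V_up−V_dn)/(S_up−S_dn) = (64.7632−35.3541)/(64.9000−38.3500) = 1.1077. V = [p*·64.7632 + (1−p*)·35.3541]/1.08 = 58.7557. B = V − Δ·S = -6.5978.
Each (Δ,B) replicates both successor values, so the strategy is self-financing and V0 is arbitrage-free.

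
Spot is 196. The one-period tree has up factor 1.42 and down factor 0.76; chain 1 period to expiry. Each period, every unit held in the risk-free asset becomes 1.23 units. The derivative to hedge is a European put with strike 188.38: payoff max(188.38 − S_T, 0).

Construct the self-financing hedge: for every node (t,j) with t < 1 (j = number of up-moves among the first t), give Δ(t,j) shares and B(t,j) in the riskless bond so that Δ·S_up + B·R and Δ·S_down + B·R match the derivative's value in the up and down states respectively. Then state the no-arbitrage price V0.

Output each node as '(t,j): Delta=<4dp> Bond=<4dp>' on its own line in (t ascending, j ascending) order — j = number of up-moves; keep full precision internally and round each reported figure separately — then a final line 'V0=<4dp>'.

(0,0): Delta=-0.3047 Bond=68.9534
V0=9.2262

Since d<R<u, set p* = (R−d)/(u−d) = 0.7121; price each node as the discounted p*-expectation of its children.
Terminal values V(1,·): V(1,0)=39.4200, V(1,1)=0.0000
  t=0,j=0: stock 196.0000 → up 278.3200 (V=0.0000), down 148.9600 (V=39.4200). Price 9.2262; hedge Δ=-0.3047, bond B=68.9534.
The time-0 hedge costs 9.2262, which is the no-arbitrage price.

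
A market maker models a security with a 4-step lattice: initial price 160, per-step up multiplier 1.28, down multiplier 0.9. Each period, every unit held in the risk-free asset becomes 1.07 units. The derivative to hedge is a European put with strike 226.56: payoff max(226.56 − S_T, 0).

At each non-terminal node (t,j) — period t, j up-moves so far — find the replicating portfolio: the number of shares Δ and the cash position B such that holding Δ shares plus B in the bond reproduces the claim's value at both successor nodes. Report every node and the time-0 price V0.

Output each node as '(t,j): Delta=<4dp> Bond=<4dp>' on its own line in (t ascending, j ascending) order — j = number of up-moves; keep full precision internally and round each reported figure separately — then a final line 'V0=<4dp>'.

No-arbitrage ⇒ martingale measure with p* = (R−d)/(u−d) = 0.4474.
At expiry t=4: V(4,0)=121.5840, V(4,1)=77.2608, V(4,2)=14.2234, V(4,3)=0.0000, V(4,4)=0.0000
Node (3,0) S=116.6400: V=(p*·77.2608+(1−p*)·121.5840)/1.07=95.0983; Δ=(77.2608−121.5840)/(149.2992−104.9760)=-1.0000; B=V−Δ·S=211.7383
Node (3,1) S=165.8880: V=(p*·14.2234+(1−p*)·77.2608)/1.07=45.8503; Δ=(14.2234−77.2608)/(212.3366−149.2992)=-1.0000; B=V−Δ·S=211.7383
Node (3,2) S=235.9296: V=(p*·0.0000+(1−p*)·14.2234)/1.07=7.3461; Δ=(0.0000−14.2234)/(301.9899−212.3366)=-0.1586; B=V−Δ·S=44.7759
Node (3,3) S=335.5443: V=(p*·0.0000+(1−p*)·0.0000)/1.07=0.0000; Δ=(0.0000−0.0000)/(429.4967−301.9899)=0.0000; B=V−Δ·S=0.0000
Node (2,0) S=129.6000: V=(p*·45.8503+(1−p*)·95.0983)/1.07=68.2863; Δ=(45.8503−95.0983)/(165.8880−116.6400)=-1.0000; B=V−Δ·S=197.8863
Node (2,1) S=184.3200: V=(p*·7.3461+(1−p*)·45.8503)/1.07=26.7521; Δ=(7.3461−45.8503)/(235.9296−165.8880)=-0.5497; B=V−Δ·S=128.0791
Node (2,2) S=262.1440: V=(p*·0.0000+(1−p*)·7.3461)/1.07=3.7941; Δ=(0.0000−7.3461)/(335.5443−235.9296)=-0.0737; B=V−Δ·S=23.1258
Node (1,0) S=144.0000: V=(p*·26.7521+(1−p*)·68.2863)/1.07=46.4534; Δ=(26.7521−68.2863)/(184.3200−129.6000)=-0.7590; B=V−Δ·S=155.7540
Node (1,1) S=204.8000: V=(p*·3.7941+(1−p*)·26.7521)/1.07=15.4032; Δ=(3.7941−26.7521)/(262.1440−184.3200)=-0.2950; B=V−Δ·S=75.8190
Node (0,0) S=160.0000: V=(p*·15.4032+(1−p*)·46.4534)/1.07=30.4323; Δ=(15.4032−46.4534)/(204.8000−144.0000)=-0.5107; B=V−Δ·S=112.1435
The time-0 hedge costs 30.4323, which is the no-arbitrage price.

(0,0): Delta=-0.5107 Bond=112.1435
(1,0): Delta=-0.7590 Bond=155.7540
(1,1): Delta=-0.2950 Bond=75.8190
(2,0): Delta=-1.0000 Bond=197.8863
(2,1): Delta=-0.5497 Bond=128.0791
(2,2): Delta=-0.0737 Bond=23.1258
(3,0): Delta=-1.0000 Bond=211.7383
(3,1): Delta=-1.0000 Bond=211.7383
(3,2): Delta=-0.1586 Bond=44.7759
(3,3): Delta=0.0000 Bond=0.0000
V0=30.4323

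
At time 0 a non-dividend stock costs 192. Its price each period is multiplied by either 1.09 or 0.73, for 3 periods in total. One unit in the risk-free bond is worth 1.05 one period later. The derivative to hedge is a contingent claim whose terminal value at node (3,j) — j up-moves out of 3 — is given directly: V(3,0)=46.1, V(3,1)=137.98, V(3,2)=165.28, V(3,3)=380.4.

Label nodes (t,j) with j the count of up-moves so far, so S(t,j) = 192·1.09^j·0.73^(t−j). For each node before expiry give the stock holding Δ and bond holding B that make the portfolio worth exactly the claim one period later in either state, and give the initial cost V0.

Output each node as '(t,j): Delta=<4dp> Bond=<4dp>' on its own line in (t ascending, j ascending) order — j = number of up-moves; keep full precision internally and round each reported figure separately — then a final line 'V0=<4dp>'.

Under the risk-neutral measure, an up-move has probability p* = (R−d)/(u−d) = 0.8889 and values discount at R = 1.05.
At expiry t=3: V(3,0)=46.1000, V(3,1)=137.9800, V(3,2)=165.2800, V(3,3)=380.4000
(2,0): S=102.3168. Δ = (V_up−V_dn)/(S_up−S_dn) = (137.9800−46.1000)/(111.5253−74.6913) = 2.4944. V = [p*·137.9800 + (1−p*)·46.1000]/1.05 = 121.6868. B = V − Δ·S = -133.5354.
(2,1): S=152.7744. Δ = (V_up−V_dn)/(S_up−S_dn) = (165.2800−137.9800)/(166.5241−111.5253) = 0.4964. V = [p*·165.2800 + (1−p*)·137.9800]/1.05 = 154.5206. B = V − Δ·S = 78.6873.
(2,2): S=228.1152. Δ = (V_up−V_dn)/(S_up−S_dn) = (380.4000−165.2800)/(248.6456−166.5241) = 2.6195. V = [p*·380.4000 + (1−p*)·165.2800]/1.05 = 339.5217. B = V − Δ·S = -258.0339.
(1,0): S=140.1600. Δ = (V_up−V_dn)/(S_up−S_dn) = (154.5206−121.6868)/(152.7744−102.3168) = 0.6507. V = [p*·154.5206 + (1−p*)·121.6868]/1.05 = 143.6880. B = V − Δ·S = 52.4829.
(1,1): S=209.2800. Δ = (V_up−V_dn)/(S_up−S_dn) = (339.5217−154.5206)/(228.1152−152.7744) = 2.4555. V = [p*·339.5217 + (1−p*)·154.5206]/1.05 = 303.7772. B = V − Δ·S = -210.1147.
(0,0): S=192.0000. Δ = (V_up−V_dn)/(S_up−S_dn) = (303.7772−143.6880)/(209.2800−140.1600) = 2.3161. V = [p*·303.7772 + (1−p*)·143.6880]/1.05 = 272.3709. B = V − Δ·S = -172.3211.
Check: Δ(0,0)·S0 + B(0,0) = 272.3709 = V0.

(0,0): Delta=2.3161 Bond=-172.3211
(1,0): Delta=0.6507 Bond=52.4829
(1,1): Delta=2.4555 Bond=-210.1147
(2,0): Delta=2.4944 Bond=-133.5354
(2,1): Delta=0.4964 Bond=78.6873
(2,2): Delta=2.6195 Bond=-258.0339
V0=272.3709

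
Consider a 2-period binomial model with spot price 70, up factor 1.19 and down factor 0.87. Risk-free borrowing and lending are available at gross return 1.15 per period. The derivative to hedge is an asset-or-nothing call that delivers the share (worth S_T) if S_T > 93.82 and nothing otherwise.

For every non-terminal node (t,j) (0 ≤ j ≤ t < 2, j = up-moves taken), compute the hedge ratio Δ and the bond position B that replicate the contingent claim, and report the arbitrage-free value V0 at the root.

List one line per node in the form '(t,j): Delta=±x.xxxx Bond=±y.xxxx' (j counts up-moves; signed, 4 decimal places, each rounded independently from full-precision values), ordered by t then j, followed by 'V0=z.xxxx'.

(0,0): Delta=3.3671 Bond=-178.3091
(1,0): Delta=0.0000 Bond=0.0000
(1,1): Delta=3.7188 Bond=-234.3492
V0=57.3869

No-arbitrage ⇒ martingale measure with p* = (R−d)/(u−d) = 0.8750.
Terminal values V(2,·): V(2,0)=0.0000, V(2,1)=0.0000, V(2,2)=99.1270
Node (1,0) S=60.9000: V=(p*·0.0000+(1−p*)·0.0000)/1.15=0.0000; Δ=(0.0000−0.0000)/(72.4710−52.9830)=0.0000; B=V−Δ·S=0.0000
Node (1,1) S=83.3000: V=(p*·99.1270+(1−p*)·0.0000)/1.15=75.4227; Δ=(99.1270−0.0000)/(99.1270−72.4710)=3.7188; B=V−Δ·S=-234.3492
Node (0,0) S=70.0000: V=(p*·75.4227+(1−p*)·0.0000)/1.15=57.3869; Δ=(75.4227−0.0000)/(83.3000−60.9000)=3.3671; B=V−Δ·S=-178.3091
Root portfolio cost Δ·70+B reproduces V0=57.3869.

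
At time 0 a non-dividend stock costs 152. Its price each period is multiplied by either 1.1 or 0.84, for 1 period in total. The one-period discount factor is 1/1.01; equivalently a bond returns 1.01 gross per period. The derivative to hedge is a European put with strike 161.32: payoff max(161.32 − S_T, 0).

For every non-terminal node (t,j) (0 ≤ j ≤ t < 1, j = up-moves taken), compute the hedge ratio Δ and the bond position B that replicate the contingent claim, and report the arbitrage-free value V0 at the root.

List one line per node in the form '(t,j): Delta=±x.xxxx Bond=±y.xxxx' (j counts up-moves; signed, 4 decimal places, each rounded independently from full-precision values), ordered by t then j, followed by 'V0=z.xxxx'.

(0,0): Delta=-0.8512 Bond=140.9139
V0=11.5293

Under the risk-neutral measure, an up-move has probability p* = (R−d)/(u−d) = 0.6538 and values discount at R = 1.01.
Terminal values V(1,·): V(1,0)=33.6400, V(1,1)=0.0000
  t=0,j=0: stock 152.0000 → up 167.2000 (V=0.0000), down 127.6800 (V=33.6400). Price 11.5293; hedge Δ=-0.8512, bond B=140.9139.
The time-0 hedge costs 11.5293, which is the no-arbitrage price.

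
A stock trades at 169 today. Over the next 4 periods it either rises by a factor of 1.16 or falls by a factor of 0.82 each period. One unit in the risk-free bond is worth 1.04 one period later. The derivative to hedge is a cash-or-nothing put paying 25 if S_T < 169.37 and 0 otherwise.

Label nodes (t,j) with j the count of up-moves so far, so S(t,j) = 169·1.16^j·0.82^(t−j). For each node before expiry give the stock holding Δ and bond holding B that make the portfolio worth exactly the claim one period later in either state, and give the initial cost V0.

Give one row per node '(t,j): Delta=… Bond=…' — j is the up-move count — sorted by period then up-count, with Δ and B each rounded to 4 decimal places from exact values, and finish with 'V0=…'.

(0,0): Delta=-0.1715 Bond=38.4289
(1,0): Delta=-0.2054 Bond=44.6670
(1,1): Delta=-0.1584 Bond=37.4019
(2,0): Delta=0.0000 Bond=23.1139
(2,1): Delta=-0.2846 Bond=59.1844
(2,2): Delta=-0.1097 Bond=27.8327
(3,0): Delta=0.0000 Bond=24.0385
(3,1): Delta=0.0000 Bond=24.0385
(3,2): Delta=-0.3943 Bond=82.0136
(3,3): Delta=0.0000 Bond=0.0000
V0=9.4506

The replicating-portfolio and risk-neutral prices coincide; use p* = (1.04−0.82)/(1.16−0.82) = 0.6471 for the latter.
Payoff layer (t=4): V(4,0)=25.0000, V(4,1)=25.0000, V(4,2)=25.0000, V(4,3)=0.0000, V(4,4)=0.0000
  t=3,j=0: stock 93.1812 → up 108.0902 (V=25.0000), down 76.4086 (V=25.0000). Price 24.0385; hedge Δ=0.0000, bond B=24.0385.
  t=3,j=1: stock 131.8173 → up 152.9081 (V=25.0000), down 108.0902 (V=25.0000). Price 24.0385; hedge Δ=0.0000, bond B=24.0385.
  t=3,j=2: stock 186.4732 → up 216.3090 (V=0.0000), down 152.9081 (V=25.0000). Price 8.4842; hedge Δ=-0.3943, bond B=82.0136.
  t=3,j=3: stock 263.7914 → up 305.9981 (V=0.0000), down 216.3090 (V=0.0000). Price 0.0000; hedge Δ=0.0000, bond B=0.0000.
  t=2,j=0: stock 113.6356 → up 131.8173 (V=24.0385), down 93.1812 (V=24.0385). Price 23.1139; hedge Δ=0.0000, bond B=23.1139.
  t=2,j=1: stock 160.7528 → up 186.4732 (V=8.4842), down 131.8173 (V=24.0385). Price 13.4365; hedge Δ=-0.2846, bond B=59.1844.
  t=2,j=2: stock 227.4064 → up 263.7914 (V=0.0000), down 186.4732 (V=8.4842). Price 2.8792; hedge Δ=-0.1097, bond B=27.8327.
  t=1,j=0: stock 138.5800 → up 160.7528 (V=13.4365), down 113.6356 (V=23.1139). Price 16.2039; hedge Δ=-0.2054, bond B=44.6670.
  t=1,j=1: stock 196.0400 → up 227.4064 (V=2.8792), down 160.7528 (V=13.4365). Price 6.3513; hedge Δ=-0.1584, bond B=37.4019.
  t=0,j=0: stock 169.0000 → up 196.0400 (V=6.3513), down 138.5800 (V=16.2039). Price 9.4506; hedge Δ=-0.1715, bond B=38.4289.
Root portfolio cost Δ·169+B reproduces V0=9.4506.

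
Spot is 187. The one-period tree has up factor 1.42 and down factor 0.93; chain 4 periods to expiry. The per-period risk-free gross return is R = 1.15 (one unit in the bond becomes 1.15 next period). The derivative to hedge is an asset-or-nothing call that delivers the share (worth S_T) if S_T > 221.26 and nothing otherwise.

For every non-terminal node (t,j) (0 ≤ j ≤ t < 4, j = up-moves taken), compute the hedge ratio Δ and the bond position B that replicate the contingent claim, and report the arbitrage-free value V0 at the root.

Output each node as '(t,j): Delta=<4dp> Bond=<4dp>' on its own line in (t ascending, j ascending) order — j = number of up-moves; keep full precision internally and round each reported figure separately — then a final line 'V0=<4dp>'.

Since d<R<u, set p* = (R−d)/(u−d) = 0.4490; price each node as the discounted p*-expectation of its children.
Terminal payoffs: V(4,0)=0.0000, V(4,1)=0.0000, V(4,2)=326.1251, V(4,3)=497.9544, V(4,4)=760.3175
  t=3,j=0: stock 150.4148 → up 213.5890 (V=0.0000), down 139.8857 (V=0.0000). Price 0.0000; hedge Δ=0.0000, bond B=0.0000.
  t=3,j=1: stock 229.6655 → up 326.1251 (V=326.1251), down 213.5890 (V=0.0000). Price 127.3248; hedge Δ=2.8980, bond B=-538.2366.
  t=3,j=2: stock 350.6721 → up 497.9544 (V=497.9544), down 326.1251 (V=326.1251). Price 350.6721; hedge Δ=1.0000, bond B=0.0000.
  t=3,j=3: stock 535.4349 → up 760.3175 (V=760.3175), down 497.9544 (V=497.9544). Price 535.4349; hedge Δ=1.0000, bond B=0.0000.
  t=2,j=0: stock 161.7363 → up 229.6655 (V=127.3248), down 150.4148 (V=0.0000). Price 49.7098; hedge Δ=1.6066, bond B=-210.1367.
  t=2,j=1: stock 246.9522 → up 350.6721 (V=350.6721), down 229.6655 (V=127.3248). Price 197.9158; hedge Δ=1.8457, bond B=-257.8951.
  t=2,j=2: stock 377.0668 → up 535.4349 (V=535.4349), down 350.6721 (V=350.6721). Price 377.0668; hedge Δ=1.0000, bond B=0.0000.
  t=1,j=0: stock 173.9100 → up 246.9522 (V=197.9158), down 161.7363 (V=49.7098). Price 101.0880; hedge Δ=1.7392, bond B=-201.3733.
  t=1,j=1: stock 265.5400 → up 377.0668 (V=377.0668), down 246.9522 (V=197.9158). Price 242.0443; hedge Δ=1.3769, bond B=-123.5700.
  t=0,j=0: stock 187.0000 → up 265.5400 (V=242.0443), down 173.9100 (V=101.0880). Price 142.9344; hedge Δ=1.5383, bond B=-144.7315.
Each (Δ,B) replicates both successor values, so the strategy is self-financing and V0 is arbitrage-free.

(0,0): Delta=1.5383 Bond=-144.7315
(1,0): Delta=1.7392 Bond=-201.3733
(1,1): Delta=1.3769 Bond=-123.5700
(2,0): Delta=1.6066 Bond=-210.1367
(2,1): Delta=1.8457 Bond=-257.8951
(2,2): Delta=1.0000 Bond=0.0000
(3,0): Delta=0.0000 Bond=0.0000
(3,1): Delta=2.8980 Bond=-538.2366
(3,2): Delta=1.0000 Bond=0.0000
(3,3): Delta=1.0000 Bond=0.0000
V0=142.9344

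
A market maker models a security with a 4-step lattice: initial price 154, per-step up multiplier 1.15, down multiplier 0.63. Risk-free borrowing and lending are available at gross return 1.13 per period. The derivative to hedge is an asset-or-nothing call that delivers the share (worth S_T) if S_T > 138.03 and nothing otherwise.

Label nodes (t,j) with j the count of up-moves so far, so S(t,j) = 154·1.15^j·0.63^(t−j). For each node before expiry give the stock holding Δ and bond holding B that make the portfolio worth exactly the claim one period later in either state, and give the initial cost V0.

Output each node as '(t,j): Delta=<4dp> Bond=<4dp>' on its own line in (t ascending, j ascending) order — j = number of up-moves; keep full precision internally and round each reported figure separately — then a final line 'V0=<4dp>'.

Risk-neutral probability p* = (R−d)/(u−d) = (1.13−0.63)/(1.15−0.63) = 0.9615.
Payoff layer (t=4): V(4,0)=0.0000, V(4,1)=0.0000, V(4,2)=0.0000, V(4,3)=147.5553, V(4,4)=269.3470
(3,0): S=38.5072. Δ = (V_up−V_dn)/(S_up−S_dn) = (0.0000−0.0000)/(44.2833−24.2596) = 0.0000. V = [p*·0.0000 + (1−p*)·0.0000]/1.13 = 0.0000. B = V − Δ·S = 0.0000.
(3,1): S=70.2910. Δ = (V_up−V_dn)/(S_up−S_dn) = (0.0000−0.0000)/(80.8346−44.2833) = 0.0000. V = [p*·0.0000 + (1−p*)·0.0000]/1.13 = 0.0000. B = V − Δ·S = 0.0000.
(3,2): S=128.3089. Δ = (V_up−V_dn)/(S_up−S_dn) = (147.5553−0.0000)/(147.5553−80.8346) = 2.2115. V = [p*·147.5553 + (1−p*)·0.0000]/1.13 = 125.5576. B = V − Δ·S = -158.2026.
(3,3): S=234.2147. Δ = (V_up−V_dn)/(S_up−S_dn) = (269.3470−147.5553)/(269.3470−147.5553) = 1.0000. V = [p*·269.3470 + (1−p*)·147.5553]/1.13 = 234.2147. B = V − Δ·S = 0.0000.
(2,0): S=61.1226. Δ = (V_up−V_dn)/(S_up−S_dn) = (0.0000−0.0000)/(70.2910−38.5072) = 0.0000. V = [p*·0.0000 + (1−p*)·0.0000]/1.13 = 0.0000. B = V − Δ·S = 0.0000.
(2,1): S=111.5730. Δ = (V_up−V_dn)/(S_up−S_dn) = (125.5576−0.0000)/(128.3089−70.2910) = 2.1641. V = [p*·125.5576 + (1−p*)·0.0000]/1.13 = 106.8393. B = V − Δ·S = -134.6176.
(2,2): S=203.6650. Δ = (V_up−V_dn)/(S_up−S_dn) = (234.2147−125.5576)/(234.2147−128.3089) = 1.0260. V = [p*·234.2147 + (1−p*)·125.5576]/1.13 = 203.5714. B = V − Δ·S = -5.3847.
(1,0): S=97.0200. Δ = (V_up−V_dn)/(S_up−S_dn) = (106.8393−0.0000)/(111.5730−61.1226) = 2.1177. V = [p*·106.8393 + (1−p*)·0.0000]/1.13 = 90.9116. B = V − Δ·S = -114.5487.
(1,1): S=177.1000. Δ = (V_up−V_dn)/(S_up−S_dn) = (203.5714−106.8393)/(203.6650−111.5730) = 1.0504. V = [p*·203.5714 + (1−p*)·106.8393]/1.13 = 176.8592. B = V − Δ·S = -9.1639.
(0,0): S=154.0000. Δ = (V_up−V_dn)/(S_up−S_dn) = (176.8592−90.9116)/(177.1000−97.0200) = 1.0733. V = [p*·176.8592 + (1−p*)·90.9116]/1.13 = 153.5872. B = V − Δ·S = -11.6966.
Self-financing check: at every node Δ·S+B equals the discounted successor values.

(0,0): Delta=1.0733 Bond=-11.6966
(1,0): Delta=2.1177 Bond=-114.5487
(1,1): Delta=1.0504 Bond=-9.1639
(2,0): Delta=0.0000 Bond=0.0000
(2,1): Delta=2.1641 Bond=-134.6176
(2,2): Delta=1.0260 Bond=-5.3847
(3,0): Delta=0.0000 Bond=0.0000
(3,1): Delta=0.0000 Bond=0.0000
(3,2): Delta=2.2115 Bond=-158.2026
(3,3): Delta=1.0000 Bond=0.0000
V0=153.5872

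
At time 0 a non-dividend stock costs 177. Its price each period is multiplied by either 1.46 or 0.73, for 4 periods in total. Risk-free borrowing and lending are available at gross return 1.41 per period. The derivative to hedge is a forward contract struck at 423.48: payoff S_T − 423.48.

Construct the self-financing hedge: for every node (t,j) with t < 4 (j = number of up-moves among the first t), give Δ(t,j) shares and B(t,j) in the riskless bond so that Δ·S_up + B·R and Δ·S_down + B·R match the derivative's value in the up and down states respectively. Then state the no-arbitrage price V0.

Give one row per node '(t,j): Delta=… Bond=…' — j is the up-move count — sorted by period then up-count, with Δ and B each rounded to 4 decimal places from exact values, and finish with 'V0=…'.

(0,0): Delta=1.0000 Bond=-107.1412
(1,0): Delta=1.0000 Bond=-151.0691
(1,1): Delta=1.0000 Bond=-151.0691
(2,0): Delta=1.0000 Bond=-213.0074
(2,1): Delta=1.0000 Bond=-213.0074
(2,2): Delta=1.0000 Bond=-213.0074
(3,0): Delta=1.0000 Bond=-300.3404
(3,1): Delta=1.0000 Bond=-300.3404
(3,2): Delta=1.0000 Bond=-300.3404
(3,3): Delta=1.0000 Bond=-300.3404
V0=69.8588

Since d<R<u, set p* = (R−d)/(u−d) = 0.9315; price each node as the discounted p*-expectation of its children.
At expiry t=4: V(4,0)=-373.2151, V(4,1)=-322.9502, V(4,2)=-222.4205, V(4,3)=-21.3609, V(4,4)=380.7582
Node (3,0) S=68.8560: V=(p*·-322.9502+(1−p*)·-373.2151)/1.41=-231.4844; Δ=(-322.9502−-373.2151)/(100.5298−50.2649)=1.0000; B=V−Δ·S=-300.3404
Node (3,1) S=137.7120: V=(p*·-222.4205+(1−p*)·-322.9502)/1.41=-162.6284; Δ=(-222.4205−-322.9502)/(201.0595−100.5298)=1.0000; B=V−Δ·S=-300.3404
Node (3,2) S=275.4240: V=(p*·-21.3609+(1−p*)·-222.4205)/1.41=-24.9164; Δ=(-21.3609−-222.4205)/(402.1191−201.0595)=1.0000; B=V−Δ·S=-300.3404
Node (3,3) S=550.8481: V=(p*·380.7582+(1−p*)·-21.3609)/1.41=250.5076; Δ=(380.7582−-21.3609)/(804.2382−402.1191)=1.0000; B=V−Δ·S=-300.3404
Node (2,0) S=94.3233: V=(p*·-162.6284+(1−p*)·-231.4844)/1.41=-118.6841; Δ=(-162.6284−-231.4844)/(137.7120−68.8560)=1.0000; B=V−Δ·S=-213.0074
Node (2,1) S=188.6466: V=(p*·-24.9164+(1−p*)·-162.6284)/1.41=-24.3608; Δ=(-24.9164−-162.6284)/(275.4240−137.7120)=1.0000; B=V−Δ·S=-213.0074
Node (2,2) S=377.2932: V=(p*·250.5076+(1−p*)·-24.9164)/1.41=164.2858; Δ=(250.5076−-24.9164)/(550.8481−275.4240)=1.0000; B=V−Δ·S=-213.0074
Node (1,0) S=129.2100: V=(p*·-24.3608+(1−p*)·-118.6841)/1.41=-21.8591; Δ=(-24.3608−-118.6841)/(188.6466−94.3233)=1.0000; B=V−Δ·S=-151.0691
Node (1,1) S=258.4200: V=(p*·164.2858+(1−p*)·-24.3608)/1.41=107.3509; Δ=(164.2858−-24.3608)/(377.2932−188.6466)=1.0000; B=V−Δ·S=-151.0691
Node (0,0) S=177.0000: V=(p*·107.3509+(1−p*)·-21.8591)/1.41=69.8588; Δ=(107.3509−-21.8591)/(258.4200−129.2100)=1.0000; B=V−Δ·S=-107.1412
Each (Δ,B) replicates both successor values, so the strategy is self-financing and V0 is arbitrage-free.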